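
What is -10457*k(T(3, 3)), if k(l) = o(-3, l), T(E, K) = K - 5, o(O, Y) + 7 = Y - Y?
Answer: 73199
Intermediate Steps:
o(O, Y) = -7 (o(O, Y) = -7 + (Y - Y) = -7 + 0 = -7)
T(E, K) = -5 + K
k(l) = -7
-10457*k(T(3, 3)) = -10457*(-7) = 73199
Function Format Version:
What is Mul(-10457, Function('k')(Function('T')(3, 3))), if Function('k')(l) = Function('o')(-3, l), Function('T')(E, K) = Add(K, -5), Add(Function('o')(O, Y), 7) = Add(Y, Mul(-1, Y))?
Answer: 73199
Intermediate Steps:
Function('o')(O, Y) = -7 (Function('o')(O, Y) = Add(-7, Add(Y, Mul(-1, Y))) = Add(-7, 0) = -7)
Function('T')(E, K) = Add(-5, K)
Function('k')(l) = -7
Mul(-10457, Function('k')(Function('T')(3, 3))) = Mul(-10457, -7) = 73199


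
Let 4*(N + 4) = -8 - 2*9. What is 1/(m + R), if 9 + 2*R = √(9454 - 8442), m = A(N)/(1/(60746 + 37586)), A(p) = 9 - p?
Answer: 7669878/14706757132709 - 4*√253/14706757132709 ≈ 5.2152e-7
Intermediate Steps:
N = -21/2 (N = -4 + (-8 - 2*9)/4 = -4 + (-8 - 18)/4 = -4 + (¼)*(-26) = -4 - 13/2 = -21/2 ≈ -10.500)
m = 1917474 (m = (9 - 1*(-21/2))/(1/(60746 + 37586)) = (9 + 21/2)/(1/98332) = 39/(2*(1/98332)) = (39/2)*98332 = 1917474)
R = -9/2 + √253 (R = -9/2 + √(9454 - 8442)/2 = -9/2 + √1012/2 = -9/2 + (2*√253)/2 = -9/2 + √253 ≈ 11.406)
1/(m + R) = 1/(1917474 + (-9/2 + √253)) = 1/(3834939/2 + √253)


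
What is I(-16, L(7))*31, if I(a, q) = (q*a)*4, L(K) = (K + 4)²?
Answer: -240064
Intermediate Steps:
L(K) = (4 + K)²
I(a, q) = 4*a*q (I(a, q) = (a*q)*4 = 4*a*q)
I(-16, L(7))*31 = (4*(-16)*(4 + 7)²)*31 = (4*(-16)*11²)*31 = (4*(-16)*121)*31 = -7744*31 = -240064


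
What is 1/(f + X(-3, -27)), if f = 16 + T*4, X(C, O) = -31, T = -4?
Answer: -1/31 ≈ -0.032258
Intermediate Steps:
f = 0 (f = 16 - 4*4 = 16 - 16 = 0)
1/(f + X(-3, -27)) = 1/(0 - 31) = 1/(-31) = -1/31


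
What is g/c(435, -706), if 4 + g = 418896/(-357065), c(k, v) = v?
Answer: 923578/126043945 ≈ 0.0073274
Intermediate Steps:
g = -1847156/357065 (g = -4 + 418896/(-357065) = -4 + 418896*(-1/357065) = -4 - 418896/357065 = -1847156/357065 ≈ -5.1732)
g/c(435, -706) = -1847156/357065/(-706) = -1847156/357065*(-1/706) = 923578/126043945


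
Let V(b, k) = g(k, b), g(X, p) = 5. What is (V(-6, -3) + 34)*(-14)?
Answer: -546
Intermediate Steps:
V(b, k) = 5
(V(-6, -3) + 34)*(-14) = (5 + 34)*(-14) = 39*(-14) = -546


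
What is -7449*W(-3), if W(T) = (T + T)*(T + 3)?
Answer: 0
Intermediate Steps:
W(T) = 2*T*(3 + T) (W(T) = (2*T)*(3 + T) = 2*T*(3 + T))
-7449*W(-3) = -14898*(-3)*(3 - 3) = -14898*(-3)*0 = -7449*0 = 0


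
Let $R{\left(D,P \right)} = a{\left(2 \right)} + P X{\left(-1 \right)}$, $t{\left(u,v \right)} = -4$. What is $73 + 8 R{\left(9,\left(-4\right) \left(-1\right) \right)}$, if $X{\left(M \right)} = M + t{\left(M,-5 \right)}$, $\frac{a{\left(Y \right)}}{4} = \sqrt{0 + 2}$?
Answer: $-87 + 32 \sqrt{2} \approx -41.745$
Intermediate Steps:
$a{\left(Y \right)} = 4 \sqrt{2}$ ($a{\left(Y \right)} = 4 \sqrt{0 + 2} = 4 \sqrt{2}$)
$X{\left(M \right)} = -4 + M$ ($X{\left(M \right)} = M - 4 = -4 + M$)
$R{\left(D,P \right)} = - 5 P + 4 \sqrt{2}$ ($R{\left(D,P \right)} = 4 \sqrt{2} + P \left(-4 - 1\right) = 4 \sqrt{2} + P \left(-5\right) = 4 \sqrt{2} - 5 P = - 5 P + 4 \sqrt{2}$)
$73 + 8 R{\left(9,\left(-4\right) \left(-1\right) \right)} = 73 + 8 \left(- 5 \left(\left(-4\right) \left(-1\right)\right) + 4 \sqrt{2}\right) = 73 + 8 \left(\left(-5\right) 4 + 4 \sqrt{2}\right) = 73 + 8 \left(-20 + 4 \sqrt{2}\right) = 73 - \left(160 - 32 \sqrt{2}\right) = -87 + 32 \sqrt{2}$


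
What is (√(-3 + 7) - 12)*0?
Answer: 0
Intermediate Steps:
(√(-3 + 7) - 12)*0 = (√4 - 12)*0 = (2 - 12)*0 = -10*0 = 0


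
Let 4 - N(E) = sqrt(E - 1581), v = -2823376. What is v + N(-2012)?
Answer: -2823372 - I*sqrt(3593) ≈ -2.8234e+6 - 59.942*I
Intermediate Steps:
N(E) = 4 - sqrt(-1581 + E) (N(E) = 4 - sqrt(E - 1581) = 4 - sqrt(-1581 + E))
v + N(-2012) = -2823376 + (4 - sqrt(-1581 - 2012)) = -2823376 + (4 - sqrt(-3593)) = -2823376 + (4 - I*sqrt(3593)) = -2823372 - I*sqrt(3593)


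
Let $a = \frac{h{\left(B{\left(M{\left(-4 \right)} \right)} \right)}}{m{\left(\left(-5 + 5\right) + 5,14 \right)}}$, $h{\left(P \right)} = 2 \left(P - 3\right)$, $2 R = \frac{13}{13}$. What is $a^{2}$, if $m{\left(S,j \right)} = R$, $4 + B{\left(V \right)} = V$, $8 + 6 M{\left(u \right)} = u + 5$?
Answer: $\frac{9604}{9} \approx 1067.1$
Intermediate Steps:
$M{\left(u \right)} = - \frac{1}{2} + \frac{u}{6}$ ($M{\left(u \right)} = - \frac{4}{3} + \frac{u + 5}{6} = - \frac{4}{3} + \frac{5 + u}{6} = - \frac{4}{3} + \left(\frac{5}{6} + \frac{u}{6}\right) = - \frac{1}{2} + \frac{u}{6}$)
$B{\left(V \right)} = -4 + V$
$R = \frac{1}{2}$ ($R = \frac{13 \cdot \frac{1}{13}}{2} = \frac{1}{2} \cdot 1 = \frac{1}{2} \approx 0.5$)
$m{\left(S,j \right)} = \frac{1}{2}$
$h{\left(P \right)} = -6 + 2 P$ ($h{\left(P \right)} = 2 \left(-3 + P\right) = -6 + 2 P$)
$a = - \frac{98}{3}$ ($a = \left(-6 + 2 \left(-4 + \left(- \frac{1}{2} + \frac{1}{6} \left(-4\right)\right)\right)\right) \frac{1}{\frac{1}{2}} = \left(-6 + 2 \left(-4 - \frac{7}{6}\right)\right) 2 = \left(-6 + 2 \left(- \frac{31}{6}\right)\right) 2 = \left(-6 - \frac{31}{3}\right) 2 = \left(- \frac{49}{3}\right) 2 = - \frac{98}{3} \approx -32.667$)
$a^{2} = \left(- \frac{98}{3}\right)^{2} = \frac{9604}{9}$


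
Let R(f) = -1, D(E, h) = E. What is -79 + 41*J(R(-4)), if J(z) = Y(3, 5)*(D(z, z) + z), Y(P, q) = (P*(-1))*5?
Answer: 1151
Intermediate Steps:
Y(P, q) = -5*P (Y(P, q) = -P*5 = -5*P)
J(z) = -30*z (J(z) = (-5*3)*(z + z) = -30*z)
-79 + 41*J(R(-4)) = -79 + 41*(-30*(-1)) = -79 + 41*30 = -79 + 1230 = 1151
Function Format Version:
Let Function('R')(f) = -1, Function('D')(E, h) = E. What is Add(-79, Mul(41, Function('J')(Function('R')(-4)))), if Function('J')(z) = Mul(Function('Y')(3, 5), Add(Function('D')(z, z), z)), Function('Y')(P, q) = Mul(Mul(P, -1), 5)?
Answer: 1151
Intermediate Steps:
Function('Y')(P, q) = Mul(-5, P) (Function('Y')(P, q) = Mul(Mul(-1, P), 5) = Mul(-5, P))
Function('J')(z) = Mul(-30, z) (Function('J')(z) = Mul(Mul(-5, 3), Add(z, z)) = Mul(-15, Mul(2, z)) = Mul(-30, z))
Add(-79, Mul(41, Function('J')(Function('R')(-4)))) = Add(-79, Mul(41, Mul(-30, -1))) = Add(-79, Mul(41, 30)) = Add(-79, 1230) = 1151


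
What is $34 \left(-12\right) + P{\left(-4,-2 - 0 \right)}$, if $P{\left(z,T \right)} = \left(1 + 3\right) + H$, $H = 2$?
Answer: $-402$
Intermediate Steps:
$P{\left(z,T \right)} = 6$ ($P{\left(z,T \right)} = \left(1 + 3\right) + 2 = 4 + 2 = 6$)
$34 \left(-12\right) + P{\left(-4,-2 - 0 \right)} = 34 \left(-12\right) + 6 = -408 + 6 = -402$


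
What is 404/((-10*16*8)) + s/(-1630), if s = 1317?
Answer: -58607/52160 ≈ -1.1236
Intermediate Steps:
404/((-10*16*8)) + s/(-1630) = 404/((-10*16*8)) + 1317/(-1630) = 404/((-160*8)) + 1317*(-1/1630) = 404/(-1280) - 1317/1630 = 404*(-1/1280) - 1317/1630 = -101/320 - 1317/1630 = -58607/52160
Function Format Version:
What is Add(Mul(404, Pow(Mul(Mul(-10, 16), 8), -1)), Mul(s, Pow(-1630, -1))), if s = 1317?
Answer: Rational(-58607, 52160) ≈ -1.1236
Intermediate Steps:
Add(Mul(404, Pow(Mul(Mul(-10, 16), 8), -1)), Mul(s, Pow(-1630, -1))) = Add(Mul(404, Pow(Mul(Mul(-10, 16), 8), -1)), Mul(1317, Pow(-1630, -1))) = Add(Mul(404, Pow(Mul(-160, 8), -1)), Mul(1317, Rational(-1, 1630))) = Add(Mul(404, Pow(-1280, -1)), Rational(-1317, 1630)) = Add(Mul(404, Rational(-1, 1280)), Rational(-1317, 1630)) = Add(Rational(-101, 320), Rational(-1317, 1630)) = Rational(-58607, 52160)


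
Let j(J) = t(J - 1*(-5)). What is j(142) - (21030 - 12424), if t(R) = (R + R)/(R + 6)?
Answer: -438808/51 ≈ -8604.1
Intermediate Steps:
t(R) = 2*R/(6 + R) (t(R) = (2*R)/(6 + R) = 2*R/(6 + R))
j(J) = 2*(5 + J)/(11 + J) (j(J) = 2*(J - 1*(-5))/(6 + (J - 1*(-5))) = 2*(J + 5)/(6 + (J + 5)) = 2*(5 + J)/(6 + (5 + J)) = 2*(5 + J)/(11 + J))
j(142) - (21030 - 12424) = 2*(5 + 142)/(11 + 142) - (21030 - 12424) = 2*147/153 - 1*8606 = 2*(1/153)*147 - 8606 = 98/51 - 8606 = -438808/51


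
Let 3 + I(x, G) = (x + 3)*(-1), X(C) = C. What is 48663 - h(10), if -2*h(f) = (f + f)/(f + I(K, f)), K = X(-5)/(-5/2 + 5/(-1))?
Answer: 48666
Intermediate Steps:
K = ⅔ (K = -5/(-5/2 + 5/(-1)) = -5/(-5*½ + 5*(-1)) = -5/(-5/2 - 5) = -5/(-15/2) = -5*(-2/15) = ⅔ ≈ 0.66667)
I(x, G) = -6 - x (I(x, G) = -3 + (x + 3)*(-1) = -3 + (3 + x)*(-1) = -3 + (-3 - x) = -6 - x)
h(f) = -f/(-20/3 + f) (h(f) = -(f + f)/(2*(f + (-6 - 1*⅔))) = -2*f/(2*(f + (-6 - ⅔))) = -2*f/(2*(f - 20/3)) = -2*f/(2*(-20/3 + f)) = -f/(-20/3 + f))
48663 - h(10) = 48663 - (-3)*10/(-20 + 3*10) = 48663 - (-3)*10/(-20 + 30) = 48663 - (-3)*10/10 = 48663 - 1*(-3) = 48663 + 3 = 48666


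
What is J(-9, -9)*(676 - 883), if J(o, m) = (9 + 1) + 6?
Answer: -3312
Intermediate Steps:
J(o, m) = 16 (J(o, m) = 10 + 6 = 16)
J(-9, -9)*(676 - 883) = 16*(676 - 883) = 16*(-207) = -3312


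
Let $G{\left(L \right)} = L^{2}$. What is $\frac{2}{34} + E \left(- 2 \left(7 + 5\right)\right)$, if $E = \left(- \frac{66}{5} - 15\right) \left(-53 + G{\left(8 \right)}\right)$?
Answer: $\frac{632813}{85} \approx 7444.9$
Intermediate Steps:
$E = - \frac{1551}{5}$ ($E = \left(- \frac{66}{5} - 15\right) \left(-53 + 8^{2}\right) = \left(\left(-66\right) \frac{1}{5} - 15\right) \left(-53 + 64\right) = \left(- \frac{66}{5} - 15\right) 11 = \left(- \frac{141}{5}\right) 11 = - \frac{1551}{5} \approx -310.2$)
$\frac{2}{34} + E \left(- 2 \left(7 + 5\right)\right) = \frac{2}{34} - \frac{1551 \left(- 2 \left(7 + 5\right)\right)}{5} = 2 \cdot \frac{1}{34} - \frac{1551 \left(\left(-2\right) 12\right)}{5} = \frac{1}{17} - - \frac{37224}{5} = \frac{1}{17} + \frac{37224}{5} = \frac{632813}{85}$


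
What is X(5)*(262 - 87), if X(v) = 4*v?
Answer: 3500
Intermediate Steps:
X(5)*(262 - 87) = (4*5)*(262 - 87) = 20*175 = 3500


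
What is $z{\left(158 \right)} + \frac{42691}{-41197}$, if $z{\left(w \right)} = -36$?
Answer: $- \frac{1525783}{41197} \approx -37.036$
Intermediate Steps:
$z{\left(158 \right)} + \frac{42691}{-41197} = -36 + \frac{42691}{-41197} = -36 + 42691 \left(- \frac{1}{41197}\right) = -36 - \frac{42691}{41197} = - \frac{1525783}{41197}$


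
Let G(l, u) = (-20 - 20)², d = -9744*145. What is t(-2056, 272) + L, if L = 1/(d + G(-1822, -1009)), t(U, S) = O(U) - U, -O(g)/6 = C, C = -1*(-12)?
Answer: 2799979519/1411280 ≈ 1984.0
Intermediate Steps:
C = 12
O(g) = -72 (O(g) = -6*12 = -72)
d = -1412880
G(l, u) = 1600 (G(l, u) = (-40)² = 1600)
t(U, S) = -72 - U
L = -1/1411280 (L = 1/(-1412880 + 1600) = 1/(-1411280) = -1/1411280 ≈ -7.0858e-7)
t(-2056, 272) + L = (-72 - 1*(-2056)) - 1/1411280 = (-72 + 2056) - 1/1411280 = 1984 - 1/1411280 = 2799979519/1411280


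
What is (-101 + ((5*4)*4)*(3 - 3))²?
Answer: 10201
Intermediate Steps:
(-101 + ((5*4)*4)*(3 - 3))² = (-101 + (20*4)*0)² = (-101 + 80*0)² = (-101 + 0)² = (-101)² = 10201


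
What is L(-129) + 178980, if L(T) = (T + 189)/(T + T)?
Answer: 7696130/43 ≈ 1.7898e+5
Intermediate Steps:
L(T) = (189 + T)/(2*T) (L(T) = (189 + T)/((2*T)) = (189 + T)*(1/(2*T)) = (189 + T)/(2*T))
L(-129) + 178980 = (1/2)*(189 - 129)/(-129) + 178980 = (1/2)*(-1/129)*60 + 178980 = -10/43 + 178980 = 7696130/43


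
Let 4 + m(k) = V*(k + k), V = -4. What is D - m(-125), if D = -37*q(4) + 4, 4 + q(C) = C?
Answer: -992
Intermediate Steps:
q(C) = -4 + C
m(k) = -4 - 8*k (m(k) = -4 - 4*(k + k) = -4 - 8*k)
D = 4 (D = -37*(-4 + 4) + 4 = -37*0 + 4 = 0 + 4 = 4)
D - m(-125) = 4 - (-4 - 8*(-125)) = 4 - (-4 + 1000) = 4 - 1*996 = 4 - 996 = -992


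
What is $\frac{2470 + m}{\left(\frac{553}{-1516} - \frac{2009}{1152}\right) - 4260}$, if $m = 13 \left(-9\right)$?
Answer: $- \frac{1027338624}{1860870755} \approx -0.55207$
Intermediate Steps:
$m = -117$
$\frac{2470 + m}{\left(\frac{553}{-1516} - \frac{2009}{1152}\right) - 4260} = \frac{2470 - 117}{\left(\frac{553}{-1516} - \frac{2009}{1152}\right) - 4260} = \frac{2353}{\left(553 \left(- \frac{1}{1516}\right) - \frac{2009}{1152}\right) - 4260} = \frac{2353}{\left(- \frac{553}{1516} - \frac{2009}{1152}\right) - 4260} = \frac{2353}{- \frac{920675}{436608} - 4260} = \frac{2353}{- \frac{1860870755}{436608}} = 2353 \left(- \frac{436608}{1860870755}\right) = - \frac{1027338624}{1860870755}$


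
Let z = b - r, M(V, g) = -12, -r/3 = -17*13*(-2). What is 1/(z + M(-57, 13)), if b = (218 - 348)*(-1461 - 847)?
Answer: 1/301354 ≈ 3.3184e-6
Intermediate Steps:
r = -1326 (r = -3*(-17*13)*(-2) = -(-663)*(-2) = -3*442 = -1326)
b = 300040 (b = -130*(-2308) = 300040)
z = 301366 (z = 300040 - 1*(-1326) = 300040 + 1326 = 301366)
1/(z + M(-57, 13)) = 1/(301366 - 12) = 1/301354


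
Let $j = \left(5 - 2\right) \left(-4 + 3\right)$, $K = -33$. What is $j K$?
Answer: $99$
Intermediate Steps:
$j = -3$ ($j = 3 \left(-1\right) = -3$)
$j K = \left(-3\right) \left(-33\right) = 99$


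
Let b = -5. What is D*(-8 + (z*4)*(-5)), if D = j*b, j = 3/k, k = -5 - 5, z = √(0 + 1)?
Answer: -42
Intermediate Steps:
z = 1 (z = √1 = 1)
k = -10
j = -3/10 (j = 3/(-10) = 3*(-⅒) = -3/10 ≈ -0.30000)
D = 3/2 (D = -3/10*(-5) = 3/2 ≈ 1.5000)
D*(-8 + (z*4)*(-5)) = 3*(-8 + (1*4)*(-5))/2 = 3*(-8 + 4*(-5))/2 = 3*(-8 - 20)/2 = (3/2)*(-28) = -42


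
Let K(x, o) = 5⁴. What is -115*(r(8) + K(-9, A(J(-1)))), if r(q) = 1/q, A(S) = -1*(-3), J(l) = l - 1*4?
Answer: -575115/8 ≈ -71889.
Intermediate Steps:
J(l) = -4 + l (J(l) = l - 4 = -4 + l)
A(S) = 3
K(x, o) = 625
-115*(r(8) + K(-9, A(J(-1)))) = -115*(1/8 + 625) = -115*(⅛ + 625) = -115*5001/8 = -575115/8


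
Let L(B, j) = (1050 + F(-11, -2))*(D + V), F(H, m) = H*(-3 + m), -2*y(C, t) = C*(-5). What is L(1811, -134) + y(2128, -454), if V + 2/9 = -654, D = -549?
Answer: -11918165/9 ≈ -1.3242e+6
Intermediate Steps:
y(C, t) = 5*C/2 (y(C, t) = -C*(-5)/2 = -(-5)*C/2 = 5*C/2)
V = -5888/9 (V = -2/9 - 654 = -5888/9 ≈ -654.22)
L(B, j) = -11966045/9 (L(B, j) = (1050 - 11*(-3 - 2))*(-549 - 5888/9) = (1050 - 11*(-5))*(-10829/9) = (1050 + 55)*(-10829/9) = 1105*(-10829/9) = -11966045/9)
L(1811, -134) + y(2128, -454) = -11966045/9 + (5/2)*2128 = -11966045/9 + 5320 = -11918165/9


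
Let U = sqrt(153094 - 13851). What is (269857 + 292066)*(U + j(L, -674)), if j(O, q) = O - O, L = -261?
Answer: 561923*sqrt(139243) ≈ 2.0968e+8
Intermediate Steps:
j(O, q) = 0
U = sqrt(139243) ≈ 373.15
(269857 + 292066)*(U + j(L, -674)) = (269857 + 292066)*(sqrt(139243) + 0) = 561923*sqrt(139243)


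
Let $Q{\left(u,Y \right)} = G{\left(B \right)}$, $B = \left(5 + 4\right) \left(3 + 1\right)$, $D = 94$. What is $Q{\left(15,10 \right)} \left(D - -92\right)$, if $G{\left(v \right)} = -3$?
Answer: $-558$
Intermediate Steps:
$B = 36$ ($B = 9 \cdot 4 = 36$)
$Q{\left(u,Y \right)} = -3$
$Q{\left(15,10 \right)} \left(D - -92\right) = - 3 \left(94 - -92\right) = - 3 \left(94 + 92\right) = \left(-3\right) 186 = -558$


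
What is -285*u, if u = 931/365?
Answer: -53067/73 ≈ -726.95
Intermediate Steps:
u = 931/365 (u = 931*(1/365) = 931/365 ≈ 2.5507)
-285*u = -285*931/365 = -53067/73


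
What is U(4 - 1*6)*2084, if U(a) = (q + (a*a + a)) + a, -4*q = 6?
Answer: -3126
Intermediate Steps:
q = -3/2 (q = -1/4*6 = -3/2 ≈ -1.5000)
U(a) = -3/2 + a**2 + 2*a (U(a) = (-3/2 + (a*a + a)) + a = (-3/2 + (a**2 + a)) + a = (-3/2 + (a + a**2)) + a = (-3/2 + a + a**2) + a = -3/2 + a**2 + 2*a)
U(4 - 1*6)*2084 = (-3/2 + (4 - 1*6)**2 + 2*(4 - 1*6))*2084 = (-3/2 + (4 - 6)**2 + 2*(4 - 6))*2084 = (-3/2 + (-2)**2 + 2*(-2))*2084 = (-3/2 + 4 - 4)*2084 = -3/2*2084 = -3126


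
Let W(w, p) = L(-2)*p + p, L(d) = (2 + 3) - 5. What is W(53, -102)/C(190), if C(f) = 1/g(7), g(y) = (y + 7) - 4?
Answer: -1020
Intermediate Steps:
L(d) = 0 (L(d) = 5 - 5 = 0)
g(y) = 3 + y (g(y) = (7 + y) - 4 = 3 + y)
C(f) = ⅒ (C(f) = 1/(3 + 7) = 1/10 = ⅒)
W(w, p) = p (W(w, p) = 0*p + p = 0 + p = p)
W(53, -102)/C(190) = -102/⅒ = -102*10 = -1020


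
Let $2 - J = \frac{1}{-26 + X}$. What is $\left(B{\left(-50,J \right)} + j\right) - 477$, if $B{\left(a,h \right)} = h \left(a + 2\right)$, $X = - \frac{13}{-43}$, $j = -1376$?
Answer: $- \frac{2155709}{1105} \approx -1950.9$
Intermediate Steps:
$X = \frac{13}{43}$ ($X = \left(-13\right) \left(- \frac{1}{43}\right) = \frac{13}{43} \approx 0.30233$)
$J = \frac{2253}{1105}$ ($J = 2 - \frac{1}{-26 + \frac{13}{43}} = 2 - \frac{1}{- \frac{1105}{43}} = 2 - - \frac{43}{1105} = 2 + \frac{43}{1105} = \frac{2253}{1105} \approx 2.0389$)
$B{\left(a,h \right)} = h \left(2 + a\right)$
$\left(B{\left(-50,J \right)} + j\right) - 477 = \left(\frac{2253 \left(2 - 50\right)}{1105} - 1376\right) - 477 = \left(\frac{2253}{1105} \left(-48\right) - 1376\right) - 477 = \left(- \frac{108144}{1105} - 1376\right) - 477 = - \frac{1628624}{1105} - 477 = - \frac{2155709}{1105}$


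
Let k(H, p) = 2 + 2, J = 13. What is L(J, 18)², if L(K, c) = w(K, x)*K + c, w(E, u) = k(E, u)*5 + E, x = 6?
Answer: 199809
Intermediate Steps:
k(H, p) = 4
w(E, u) = 20 + E (w(E, u) = 4*5 + E = 20 + E)
L(K, c) = c + K*(20 + K) (L(K, c) = (20 + K)*K + c = K*(20 + K) + c = c + K*(20 + K))
L(J, 18)² = (18 + 13*(20 + 13))² = (18 + 13*33)² = (18 + 429)² = 447² = 199809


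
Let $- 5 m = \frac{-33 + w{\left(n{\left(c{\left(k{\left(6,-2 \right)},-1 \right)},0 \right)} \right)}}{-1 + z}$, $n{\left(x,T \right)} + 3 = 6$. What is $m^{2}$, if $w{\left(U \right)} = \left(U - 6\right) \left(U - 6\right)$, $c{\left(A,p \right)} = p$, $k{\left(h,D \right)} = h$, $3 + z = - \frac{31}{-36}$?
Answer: $\frac{746496}{319225} \approx 2.3385$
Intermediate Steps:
$z = - \frac{77}{36}$ ($z = -3 - \frac{31}{-36} = -3 - - \frac{31}{36} = -3 + \frac{31}{36} = - \frac{77}{36} \approx -2.1389$)
$n{\left(x,T \right)} = 3$ ($n{\left(x,T \right)} = -3 + 6 = 3$)
$w{\left(U \right)} = \left(-6 + U\right)^{2}$ ($w{\left(U \right)} = \left(-6 + U\right) \left(-6 + U\right) = \left(-6 + U\right)^{2}$)
$m = - \frac{864}{565}$ ($m = - \frac{\left(-33 + \left(-6 + 3\right)^{2}\right) \frac{1}{-1 - \frac{77}{36}}}{5} = - \frac{\left(-33 + \left(-3\right)^{2}\right) \frac{1}{- \frac{113}{36}}}{5} = - \frac{\left(-33 + 9\right) \left(- \frac{36}{113}\right)}{5} = - \frac{\left(-24\right) \left(- \frac{36}{113}\right)}{5} = \left(- \frac{1}{5}\right) \frac{864}{113} = - \frac{864}{565} \approx -1.5292$)
$m^{2} = \left(- \frac{864}{565}\right)^{2} = \frac{746496}{319225}$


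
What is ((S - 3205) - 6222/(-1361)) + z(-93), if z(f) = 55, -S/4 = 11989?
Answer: -69549044/1361 ≈ -51101.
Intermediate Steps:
S = -47956 (S = -4*11989 = -47956)
((S - 3205) - 6222/(-1361)) + z(-93) = ((-47956 - 3205) - 6222/(-1361)) + 55 = (-51161 - 6222*(-1/1361)) + 55 = (-51161 + 6222/1361) + 55 = -69623899/1361 + 55 = -69549044/1361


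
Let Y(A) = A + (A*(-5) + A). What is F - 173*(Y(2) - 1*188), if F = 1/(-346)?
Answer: 11612451/346 ≈ 33562.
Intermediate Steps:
F = -1/346 ≈ -0.0028902
Y(A) = -3*A (Y(A) = A + (-5*A + A) = A - 4*A = -3*A)
F - 173*(Y(2) - 1*188) = -1/346 - 173*(-3*2 - 1*188) = -1/346 - 173*(-6 - 188) = -1/346 - 173*(-194) = -1/346 + 33562 = 11612451/346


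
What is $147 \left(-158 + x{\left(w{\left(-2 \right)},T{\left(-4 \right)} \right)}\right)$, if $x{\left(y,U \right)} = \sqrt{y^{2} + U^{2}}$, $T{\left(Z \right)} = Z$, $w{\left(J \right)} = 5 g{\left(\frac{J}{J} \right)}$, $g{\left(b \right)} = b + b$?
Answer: $-23226 + 294 \sqrt{29} \approx -21643.0$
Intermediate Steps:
$g{\left(b \right)} = 2 b$
$w{\left(J \right)} = 10$ ($w{\left(J \right)} = 5 \cdot 2 \frac{J}{J} = 5 \cdot 2 \cdot 1 = 5 \cdot 2 = 10$)
$x{\left(y,U \right)} = \sqrt{U^{2} + y^{2}}$
$147 \left(-158 + x{\left(w{\left(-2 \right)},T{\left(-4 \right)} \right)}\right) = 147 \left(-158 + \sqrt{\left(-4\right)^{2} + 10^{2}}\right) = 147 \left(-158 + \sqrt{16 + 100}\right) = 147 \left(-158 + \sqrt{116}\right) = 147 \left(-158 + 2 \sqrt{29}\right) = -23226 + 294 \sqrt{29}$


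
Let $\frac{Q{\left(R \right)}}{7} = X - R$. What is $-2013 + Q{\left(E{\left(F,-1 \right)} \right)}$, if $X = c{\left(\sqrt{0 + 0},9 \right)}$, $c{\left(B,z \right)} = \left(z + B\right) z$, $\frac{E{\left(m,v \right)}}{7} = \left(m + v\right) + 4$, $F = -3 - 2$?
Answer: $-1348$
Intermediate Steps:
$F = -5$
$E{\left(m,v \right)} = 28 + 7 m + 7 v$ ($E{\left(m,v \right)} = 7 \left(\left(m + v\right) + 4\right) = 7 \left(4 + m + v\right) = 28 + 7 m + 7 v$)
$c{\left(B,z \right)} = z \left(B + z\right)$ ($c{\left(B,z \right)} = \left(B + z\right) z = z \left(B + z\right)$)
$X = 81$ ($X = 9 \left(\sqrt{0 + 0} + 9\right) = 9 \left(\sqrt{0} + 9\right) = 9 \left(0 + 9\right) = 9 \cdot 9 = 81$)
$Q{\left(R \right)} = 567 - 7 R$ ($Q{\left(R \right)} = 7 \left(81 - R\right) = 567 - 7 R$)
$-2013 + Q{\left(E{\left(F,-1 \right)} \right)} = -2013 + \left(567 - 7 \left(28 + 7 \left(-5\right) + 7 \left(-1\right)\right)\right) = -2013 + \left(567 - 7 \left(28 - 35 - 7\right)\right) = -2013 + \left(567 - -98\right) = -2013 + \left(567 + 98\right) = -2013 + 665 = -1348$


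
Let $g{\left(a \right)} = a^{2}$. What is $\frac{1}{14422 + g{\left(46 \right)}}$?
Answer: $\frac{1}{16538} \approx 6.0467 \cdot 10^{-5}$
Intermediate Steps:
$\frac{1}{14422 + g{\left(46 \right)}} = \frac{1}{14422 + 46^{2}} = \frac{1}{14422 + 2116} = \frac{1}{16538}$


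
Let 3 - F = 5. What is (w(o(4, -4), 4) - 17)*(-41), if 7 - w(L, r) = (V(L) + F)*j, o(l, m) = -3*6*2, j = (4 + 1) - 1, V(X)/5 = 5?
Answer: 4182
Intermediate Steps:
V(X) = 25 (V(X) = 5*5 = 25)
F = -2 (F = 3 - 1*5 = 3 - 5 = -2)
j = 4 (j = 5 - 1 = 4)
o(l, m) = -36 (o(l, m) = -18*2 = -36)
w(L, r) = -85 (w(L, r) = 7 - (25 - 2)*4 = 7 - 23*4 = 7 - 1*92 = 7 - 92 = -85)
(w(o(4, -4), 4) - 17)*(-41) = (-85 - 17)*(-41) = -102*(-41) = 4182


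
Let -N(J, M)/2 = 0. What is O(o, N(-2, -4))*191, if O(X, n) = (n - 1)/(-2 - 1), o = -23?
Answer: 191/3 ≈ 63.667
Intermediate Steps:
N(J, M) = 0 (N(J, M) = -2*0 = 0)
O(X, n) = ⅓ - n/3 (O(X, n) = (-1 + n)/(-3) = (-1 + n)*(-⅓) = ⅓ - n/3)
O(o, N(-2, -4))*191 = (⅓ - ⅓*0)*191 = (⅓ + 0)*191 = (⅓)*191 = 191/3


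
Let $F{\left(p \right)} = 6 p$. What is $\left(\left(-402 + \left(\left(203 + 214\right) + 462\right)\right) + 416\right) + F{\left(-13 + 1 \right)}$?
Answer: $821$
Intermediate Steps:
$\left(\left(-402 + \left(\left(203 + 214\right) + 462\right)\right) + 416\right) + F{\left(-13 + 1 \right)} = \left(\left(-402 + \left(\left(203 + 214\right) + 462\right)\right) + 416\right) + 6 \left(-13 + 1\right) = \left(\left(-402 + \left(417 + 462\right)\right) + 416\right) + 6 \left(-12\right) = \left(\left(-402 + 879\right) + 416\right) - 72 = \left(477 + 416\right) - 72 = 893 - 72 = 821$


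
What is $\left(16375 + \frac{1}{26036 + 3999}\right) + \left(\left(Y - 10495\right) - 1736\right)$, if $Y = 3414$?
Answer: $\frac{227004531}{30035} \approx 7558.0$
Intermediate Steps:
$\left(16375 + \frac{1}{26036 + 3999}\right) + \left(\left(Y - 10495\right) - 1736\right) = \left(16375 + \frac{1}{26036 + 3999}\right) + \left(\left(3414 - 10495\right) - 1736\right) = \left(16375 + \frac{1}{30035}\right) - 8817 = \frac{491823126}{30035} - 8817 = \frac{227004531}{30035}$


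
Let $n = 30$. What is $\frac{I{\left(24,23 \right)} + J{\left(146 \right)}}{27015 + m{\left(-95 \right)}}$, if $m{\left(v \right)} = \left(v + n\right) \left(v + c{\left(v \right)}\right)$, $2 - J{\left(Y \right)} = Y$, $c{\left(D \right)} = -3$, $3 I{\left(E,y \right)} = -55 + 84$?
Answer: $- \frac{403}{100155} \approx -0.0040238$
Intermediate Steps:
$I{\left(E,y \right)} = \frac{29}{3}$ ($I{\left(E,y \right)} = \frac{-55 + 84}{3} = \frac{1}{3} \cdot 29 = \frac{29}{3}$)
$J{\left(Y \right)} = 2 - Y$
$m{\left(v \right)} = \left(-3 + v\right) \left(30 + v\right)$ ($m{\left(v \right)} = \left(v + 30\right) \left(v - 3\right) = \left(30 + v\right) \left(-3 + v\right) = \left(-3 + v\right) \left(30 + v\right)$)
$\frac{I{\left(24,23 \right)} + J{\left(146 \right)}}{27015 + m{\left(-95 \right)}} = \frac{\frac{29}{3} + \left(2 - 146\right)}{27015 + \left(-90 + \left(-95\right)^{2} + 27 \left(-95\right)\right)} = \frac{\frac{29}{3} + \left(2 - 146\right)}{27015 - -6370} = \frac{\frac{29}{3} - 144}{27015 + 6370} = - \frac{403}{3 \cdot 33385} = \left(- \frac{403}{3}\right) \frac{1}{33385} = - \frac{403}{100155}$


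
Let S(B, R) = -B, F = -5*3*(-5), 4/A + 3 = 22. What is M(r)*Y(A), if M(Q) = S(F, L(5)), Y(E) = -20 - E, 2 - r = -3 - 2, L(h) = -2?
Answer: 28800/19 ≈ 1515.8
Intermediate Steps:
A = 4/19 (A = 4/(-3 + 22) = 4/19 ≈ 0.21053)
r = 7 (r = 2 - (-3 - 2) = 2 - 1*(-5) = 2 + 5 = 7)
F = 75 (F = -15*(-5) = 75)
M(Q) = -75 (M(Q) = -1*75 = -75)
M(r)*Y(A) = -75*(-20 - 1*4/19) = -75*(-20 - 4/19) = -75*(-384/19) = 28800/19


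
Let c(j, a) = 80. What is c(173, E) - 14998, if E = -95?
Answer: -14918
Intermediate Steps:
c(173, E) - 14998 = 80 - 14998 = -14918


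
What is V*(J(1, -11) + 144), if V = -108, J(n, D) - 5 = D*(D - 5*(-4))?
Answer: -5400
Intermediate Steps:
J(n, D) = 5 + D*(20 + D) (J(n, D) = 5 + D*(D - 5*(-4)) = 5 + D*(D + 20) = 5 + D*(20 + D))
V*(J(1, -11) + 144) = -108*((5 + (-11)² + 20*(-11)) + 144) = -108*((5 + 121 - 220) + 144) = -108*(-94 + 144) = -108*50 = -5400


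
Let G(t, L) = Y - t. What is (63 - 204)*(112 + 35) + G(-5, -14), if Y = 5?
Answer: -20717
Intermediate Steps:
G(t, L) = 5 - t
(63 - 204)*(112 + 35) + G(-5, -14) = (63 - 204)*(112 + 35) + (5 - 1*(-5)) = -141*147 + (5 + 5) = -20727 + 10 = -20717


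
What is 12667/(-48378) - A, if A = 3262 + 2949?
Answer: -300488425/48378 ≈ -6211.3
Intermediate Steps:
A = 6211
12667/(-48378) - A = 12667/(-48378) - 1*6211 = 12667*(-1/48378) - 6211 = -12667/48378 - 6211 = -300488425/48378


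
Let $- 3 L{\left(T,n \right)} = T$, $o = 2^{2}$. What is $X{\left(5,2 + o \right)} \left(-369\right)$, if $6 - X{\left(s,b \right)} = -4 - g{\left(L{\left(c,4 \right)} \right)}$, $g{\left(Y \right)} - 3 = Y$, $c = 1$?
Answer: $-4674$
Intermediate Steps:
$o = 4$
$L{\left(T,n \right)} = - \frac{T}{3}$
$g{\left(Y \right)} = 3 + Y$
$X{\left(s,b \right)} = \frac{38}{3}$ ($X{\left(s,b \right)} = 6 - \left(-4 - \left(3 - \frac{1}{3}\right)\right) = 6 - \left(-4 - \frac{8}{3}\right) = 6 - - \frac{20}{3} = 6 + \frac{20}{3} = \frac{38}{3}$)
$X{\left(5,2 + o \right)} \left(-369\right) = \frac{38}{3} \left(-369\right) = -4674$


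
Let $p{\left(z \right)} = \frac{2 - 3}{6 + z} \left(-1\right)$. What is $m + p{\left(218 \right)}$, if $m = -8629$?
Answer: $- \frac{1932895}{224} \approx -8629.0$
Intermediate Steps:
$p{\left(z \right)} = \frac{1}{6 + z}$ ($p{\left(z \right)} = - \frac{1}{6 + z} \left(-1\right) = \frac{1}{6 + z}$)
$m + p{\left(218 \right)} = -8629 + \frac{1}{6 + 218} = -8629 + \frac{1}{224} = - \frac{1932895}{224}$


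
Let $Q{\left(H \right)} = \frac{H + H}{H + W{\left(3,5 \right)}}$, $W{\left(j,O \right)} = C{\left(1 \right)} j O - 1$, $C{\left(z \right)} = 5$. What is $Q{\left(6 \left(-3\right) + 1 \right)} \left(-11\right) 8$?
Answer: $\frac{2992}{57} \approx 52.491$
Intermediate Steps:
$W{\left(j,O \right)} = -1 + 5 O j$ ($W{\left(j,O \right)} = 5 j O - 1 = 5 O j - 1 = -1 + 5 O j$)
$Q{\left(H \right)} = \frac{2 H}{74 + H}$ ($Q{\left(H \right)} = \frac{H + H}{H - \left(1 - 75\right)} = \frac{2 H}{H + \left(-1 + 75\right)} = \frac{2 H}{H + 74} = \frac{2 H}{74 + H}$)
$Q{\left(6 \left(-3\right) + 1 \right)} \left(-11\right) 8 = \frac{2 \left(6 \left(-3\right) + 1\right)}{74 + \left(6 \left(-3\right) + 1\right)} \left(-11\right) 8 = \frac{2 \left(-18 + 1\right)}{74 + \left(-18 + 1\right)} \left(-11\right) 8 = 2 \left(-17\right) \frac{1}{74 - 17} \left(-11\right) 8 = 2 \left(-17\right) \frac{1}{57} \left(-11\right) 8 = \left(- \frac{34}{57}\right) \left(-11\right) 8 = \frac{374}{57} \cdot 8 = \frac{2992}{57}$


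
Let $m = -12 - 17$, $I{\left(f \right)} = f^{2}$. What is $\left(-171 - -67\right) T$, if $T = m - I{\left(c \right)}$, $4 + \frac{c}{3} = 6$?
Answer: $6760$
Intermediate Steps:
$c = 6$ ($c = -12 + 3 \cdot 6 = -12 + 18 = 6$)
$m = -29$ ($m = -12 - 17 = -29$)
$T = -65$ ($T = -29 - 6^{2} = -29 - 36 = -65$)
$\left(-171 - -67\right) T = \left(-171 - -67\right) \left(-65\right) = \left(-171 + 67\right) \left(-65\right) = \left(-104\right) \left(-65\right) = 6760$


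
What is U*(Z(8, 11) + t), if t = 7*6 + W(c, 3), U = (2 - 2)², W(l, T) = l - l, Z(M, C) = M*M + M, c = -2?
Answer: 0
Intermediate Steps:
Z(M, C) = M + M² (Z(M, C) = M² + M = M + M²)
W(l, T) = 0
U = 0 (U = 0² = 0)
t = 42 (t = 7*6 + 0 = 42 + 0 = 42)
U*(Z(8, 11) + t) = 0*(8*(1 + 8) + 42) = 0*(8*9 + 42) = 0*(72 + 42) = 0*114 = 0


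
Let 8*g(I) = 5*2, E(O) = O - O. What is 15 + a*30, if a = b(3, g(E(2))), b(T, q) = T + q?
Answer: 285/2 ≈ 142.50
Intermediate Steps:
E(O) = 0
g(I) = 5/4 (g(I) = (5*2)/8 = (⅛)*10 = 5/4)
a = 17/4 (a = 3 + 5/4 = 17/4 ≈ 4.2500)
15 + a*30 = 15 + (17/4)*30 = 15 + 255/2 = 285/2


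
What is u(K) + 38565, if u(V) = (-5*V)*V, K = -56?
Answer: 22885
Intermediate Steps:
u(V) = -5*V²
u(K) + 38565 = -5*(-56)² + 38565 = -5*3136 + 38565 = -15680 + 38565 = 22885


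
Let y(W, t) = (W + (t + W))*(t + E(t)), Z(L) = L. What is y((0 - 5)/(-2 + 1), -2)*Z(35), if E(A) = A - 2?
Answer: -1680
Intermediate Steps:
E(A) = -2 + A
y(W, t) = (-2 + 2*t)*(t + 2*W) (y(W, t) = (W + (t + W))*(t + (-2 + t)) = (W + (W + t))*(-2 + 2*t) = (t + 2*W)*(-2 + 2*t) = (-2 + 2*t)*(t + 2*W))
y((0 - 5)/(-2 + 1), -2)*Z(35) = (-4*(0 - 5)/(-2 + 1) - 2*(-2) + 2*(-2)**2 + 4*((0 - 5)/(-2 + 1))*(-2))*35 = (-(-20)/(-1) + 4 + 2*4 + 4*(-5/(-1))*(-2))*35 = (-(-20)*(-1) + 4 + 8 + 4*(-5*(-1))*(-2))*35 = (-4*5 + 4 + 8 + 4*5*(-2))*35 = (-20 + 4 + 8 - 40)*35 = -48*35 = -1680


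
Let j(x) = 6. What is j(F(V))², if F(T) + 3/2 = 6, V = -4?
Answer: 36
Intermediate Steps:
F(T) = 9/2 (F(T) = -3/2 + 6 = 9/2)
j(F(V))² = 6² = 36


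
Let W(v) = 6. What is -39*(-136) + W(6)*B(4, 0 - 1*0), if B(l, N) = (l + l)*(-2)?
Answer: 5208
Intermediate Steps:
B(l, N) = -4*l (B(l, N) = (2*l)*(-2) = -4*l)
-39*(-136) + W(6)*B(4, 0 - 1*0) = -39*(-136) + 6*(-4*4) = 5304 + 6*(-16) = 5304 - 96 = 5208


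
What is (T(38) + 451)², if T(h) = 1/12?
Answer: 29300569/144 ≈ 2.0348e+5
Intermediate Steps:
T(h) = 1/12
(T(38) + 451)² = (1/12 + 451)² = (5413/12)² = 29300569/144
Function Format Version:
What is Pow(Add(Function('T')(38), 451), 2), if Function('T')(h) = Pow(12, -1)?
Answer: Rational(29300569, 144) ≈ 2.0348e+5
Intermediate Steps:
Function('T')(h) = Rational(1, 12)
Pow(Add(Function('T')(38), 451), 2) = Pow(Add(Rational(1, 12), 451), 2) = Pow(Rational(5413, 12), 2) = Rational(29300569, 144)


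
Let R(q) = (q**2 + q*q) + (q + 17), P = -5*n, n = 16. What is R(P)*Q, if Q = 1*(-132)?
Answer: -1681284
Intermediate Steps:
Q = -132
P = -80 (P = -5*16 = -80)
R(q) = 17 + q + 2*q**2 (R(q) = (q**2 + q**2) + (17 + q) = 2*q**2 + (17 + q) = 17 + q + 2*q**2)
R(P)*Q = (17 - 80 + 2*(-80)**2)*(-132) = (17 - 80 + 2*6400)*(-132) = (17 - 80 + 12800)*(-132) = 12737*(-132) = -1681284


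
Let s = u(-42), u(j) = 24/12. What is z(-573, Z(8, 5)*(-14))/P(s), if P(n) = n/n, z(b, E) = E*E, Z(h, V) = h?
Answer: 12544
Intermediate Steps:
z(b, E) = E²
u(j) = 2 (u(j) = 24*(1/12) = 2)
s = 2
P(n) = 1
z(-573, Z(8, 5)*(-14))/P(s) = (8*(-14))²/1 = (-112)²*1 = 12544*1 = 12544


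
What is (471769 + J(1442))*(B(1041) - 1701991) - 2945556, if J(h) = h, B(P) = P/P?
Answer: -805403335446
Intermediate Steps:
B(P) = 1
(471769 + J(1442))*(B(1041) - 1701991) - 2945556 = (471769 + 1442)*(1 - 1701991) - 2945556 = 473211*(-1701990) - 2945556 = -805400389890 - 2945556 = -805403335446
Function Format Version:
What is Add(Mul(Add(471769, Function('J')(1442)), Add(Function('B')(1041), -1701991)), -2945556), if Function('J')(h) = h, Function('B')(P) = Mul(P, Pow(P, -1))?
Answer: -805403335446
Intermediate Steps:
Function('B')(P) = 1
Add(Mul(Add(471769, Function('J')(1442)), Add(Function('B')(1041), -1701991)), -2945556) = Add(Mul(Add(471769, 1442), Add(1, -1701991)), -2945556) = Add(Mul(473211, -1701990), -2945556) = Add(-805400389890, -2945556) = -805403335446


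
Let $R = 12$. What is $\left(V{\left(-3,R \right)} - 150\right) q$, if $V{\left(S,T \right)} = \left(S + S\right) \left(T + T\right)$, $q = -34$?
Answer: $9996$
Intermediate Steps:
$V{\left(S,T \right)} = 4 S T$ ($V{\left(S,T \right)} = 2 S 2 T = 4 S T$)
$\left(V{\left(-3,R \right)} - 150\right) q = \left(4 \left(-3\right) 12 - 150\right) \left(-34\right) = \left(-144 - 150\right) \left(-34\right) = \left(-294\right) \left(-34\right) = 9996$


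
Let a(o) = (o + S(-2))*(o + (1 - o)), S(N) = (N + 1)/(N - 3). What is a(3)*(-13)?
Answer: -208/5 ≈ -41.600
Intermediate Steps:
S(N) = (1 + N)/(-3 + N)
a(o) = 1/5 + o (a(o) = (o + (1 - 2)/(-3 - 2))*(o + (1 - o)) = (o - 1/(-5))*1 = (o - 1/5*(-1))*1 = (o + 1/5)*1 = (1/5 + o)*1 = 1/5 + o)
a(3)*(-13) = (1/5 + 3)*(-13) = (16/5)*(-13) = -208/5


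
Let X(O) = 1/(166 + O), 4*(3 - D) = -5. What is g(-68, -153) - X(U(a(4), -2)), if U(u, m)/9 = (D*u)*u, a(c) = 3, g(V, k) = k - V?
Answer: -173489/2041 ≈ -85.002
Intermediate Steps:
D = 17/4 (D = 3 - ¼*(-5) = 3 + 5/4 = 17/4 ≈ 4.2500)
U(u, m) = 153*u²/4 (U(u, m) = 9*((17*u/4)*u) = 9*(17*u²/4) = 153*u²/4)
g(-68, -153) - X(U(a(4), -2)) = (-153 - 1*(-68)) - 1/(166 + (153/4)*3²) = (-153 + 68) - 1/(166 + (153/4)*9) = -85 - 1/(166 + 1377/4) = -85 - 1/2041/4 = -85 - 1*4/2041 = -85 - 4/2041 = -173489/2041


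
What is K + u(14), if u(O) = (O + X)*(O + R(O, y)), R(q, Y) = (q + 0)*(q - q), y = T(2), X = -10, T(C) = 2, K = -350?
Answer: -294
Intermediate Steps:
y = 2
R(q, Y) = 0 (R(q, Y) = q*0 = 0)
u(O) = O*(-10 + O) (u(O) = (O - 10)*(O + 0) = (-10 + O)*O = O*(-10 + O))
K + u(14) = -350 + 14*(-10 + 14) = -350 + 14*4 = -350 + 56 = -294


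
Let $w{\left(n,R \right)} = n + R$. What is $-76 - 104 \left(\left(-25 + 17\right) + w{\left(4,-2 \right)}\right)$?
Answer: $548$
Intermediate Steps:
$w{\left(n,R \right)} = R + n$
$-76 - 104 \left(\left(-25 + 17\right) + w{\left(4,-2 \right)}\right) = -76 - 104 \left(\left(-25 + 17\right) + \left(-2 + 4\right)\right) = -76 - 104 \left(-8 + 2\right) = -76 - -624 = -76 + 624 = 548$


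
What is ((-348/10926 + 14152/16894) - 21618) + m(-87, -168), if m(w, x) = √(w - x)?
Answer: -332376961613/15381987 ≈ -21608.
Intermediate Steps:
((-348/10926 + 14152/16894) - 21618) + m(-87, -168) = ((-348/10926 + 14152/16894) - 21618) + √(-87 - 1*(-168)) = ((-348*1/10926 + 14152*(1/16894)) - 21618) + √(-87 + 168) = ((-58/1821 + 7076/8447) - 21618) + √81 = (12395470/15381987 - 21618) + 9 = -332515399496/15381987 + 9 = -332376961613/15381987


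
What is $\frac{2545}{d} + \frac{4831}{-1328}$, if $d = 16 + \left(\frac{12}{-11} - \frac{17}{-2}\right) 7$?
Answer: $\frac{67142037}{1982704} \approx 33.864$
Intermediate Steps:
$d = \frac{1493}{22}$ ($d = 16 + \left(12 \left(- \frac{1}{11}\right) - - \frac{17}{2}\right) 7 = 16 + \left(- \frac{12}{11} + \frac{17}{2}\right) 7 = 16 + \frac{163}{22} \cdot 7 = 16 + \frac{1141}{22} = \frac{1493}{22} \approx 67.864$)
$\frac{2545}{d} + \frac{4831}{-1328} = \frac{2545}{\frac{1493}{22}} + \frac{4831}{-1328} = 2545 \cdot \frac{22}{1493} + 4831 \left(- \frac{1}{1328}\right) = \frac{55990}{1493} - \frac{4831}{1328} = \frac{67142037}{1982704}$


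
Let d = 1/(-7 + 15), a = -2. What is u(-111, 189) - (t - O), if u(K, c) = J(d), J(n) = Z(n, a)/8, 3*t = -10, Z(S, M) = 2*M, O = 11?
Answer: 83/6 ≈ 13.833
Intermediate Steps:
t = -10/3 (t = (⅓)*(-10) = -10/3 ≈ -3.3333)
d = ⅛ (d = 1/8 = ⅛ ≈ 0.12500)
J(n) = -½ (J(n) = (2*(-2))/8 = -4*⅛ = -½)
u(K, c) = -½
u(-111, 189) - (t - O) = -½ - (-10/3 - 1*11) = -½ - (-10/3 - 11) = -½ - 1*(-43/3) = -½ + 43/3 = 83/6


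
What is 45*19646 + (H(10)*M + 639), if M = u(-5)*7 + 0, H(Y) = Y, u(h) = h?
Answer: 884359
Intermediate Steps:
M = -35 (M = -5*7 + 0 = -35 + 0 = -35)
45*19646 + (H(10)*M + 639) = 45*19646 + (10*(-35) + 639) = 884070 + (-350 + 639) = 884070 + 289 = 884359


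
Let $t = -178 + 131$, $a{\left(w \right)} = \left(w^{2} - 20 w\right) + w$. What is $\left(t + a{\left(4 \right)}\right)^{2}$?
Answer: $11449$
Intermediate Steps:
$a{\left(w \right)} = w^{2} - 19 w$
$t = -47$
$\left(t + a{\left(4 \right)}\right)^{2} = \left(-47 + 4 \left(-19 + 4\right)\right)^{2} = \left(-47 + 4 \left(-15\right)\right)^{2} = \left(-47 - 60\right)^{2} = \left(-107\right)^{2} = 11449$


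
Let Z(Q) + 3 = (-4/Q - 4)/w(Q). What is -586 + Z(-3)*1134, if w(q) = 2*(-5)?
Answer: -18428/5 ≈ -3685.6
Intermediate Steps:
w(q) = -10
Z(Q) = -13/5 + 2/(5*Q) (Z(Q) = -3 + (-4/Q - 4)/(-10) = -3 + (-4 - 4/Q)*(-⅒) = -3 + (⅖ + 2/(5*Q)) = -13/5 + 2/(5*Q))
-586 + Z(-3)*1134 = -586 + ((⅕)*(2 - 13*(-3))/(-3))*1134 = -586 + ((⅕)*(-⅓)*(2 + 39))*1134 = -586 + ((⅕)*(-⅓)*41)*1134 = -586 - 41/15*1134 = -586 - 15498/5 = -18428/5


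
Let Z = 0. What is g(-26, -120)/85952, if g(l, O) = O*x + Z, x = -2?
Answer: 15/5372 ≈ 0.0027923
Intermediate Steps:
g(l, O) = -2*O (g(l, O) = O*(-2) + 0 = -2*O + 0 = -2*O)
g(-26, -120)/85952 = -2*(-120)/85952 = 240*(1/85952) = 15/5372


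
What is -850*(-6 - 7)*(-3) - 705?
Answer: -33855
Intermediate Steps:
-850*(-6 - 7)*(-3) - 705 = -(-11050)*(-3) - 705 = -850*39 - 705 = -33150 - 705 = -33855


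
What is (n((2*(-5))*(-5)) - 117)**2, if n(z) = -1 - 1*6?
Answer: 15376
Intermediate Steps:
n(z) = -7 (n(z) = -1 - 6 = -7)
(n((2*(-5))*(-5)) - 117)**2 = (-7 - 117)**2 = (-124)**2 = 15376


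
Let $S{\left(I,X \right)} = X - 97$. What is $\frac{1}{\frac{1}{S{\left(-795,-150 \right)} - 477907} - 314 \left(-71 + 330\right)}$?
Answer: $- \frac{478154}{38886352205} \approx -1.2296 \cdot 10^{-5}$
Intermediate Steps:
$S{\left(I,X \right)} = -97 + X$ ($S{\left(I,X \right)} = X - 97 = -97 + X$)
$\frac{1}{\frac{1}{S{\left(-795,-150 \right)} - 477907} - 314 \left(-71 + 330\right)} = \frac{1}{\frac{1}{\left(-97 - 150\right) - 477907} - 314 \left(-71 + 330\right)} = \frac{1}{\frac{1}{-247 - 477907} - 81326} = \frac{1}{\frac{1}{-478154} - 81326} = \frac{1}{- \frac{1}{478154} - 81326} = \frac{1}{- \frac{38886352205}{478154}} = - \frac{478154}{38886352205}$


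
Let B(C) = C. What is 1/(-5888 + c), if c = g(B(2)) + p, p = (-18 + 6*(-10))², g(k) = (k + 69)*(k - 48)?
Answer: -1/3070 ≈ -0.00032573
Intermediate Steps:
g(k) = (-48 + k)*(69 + k) (g(k) = (69 + k)*(-48 + k) = (-48 + k)*(69 + k))
p = 6084 (p = (-18 - 60)² = (-78)² = 6084)
c = 2818 (c = (-3312 + 2² + 21*2) + 6084 = (-3312 + 4 + 42) + 6084 = -3266 + 6084 = 2818)
1/(-5888 + c) = 1/(-5888 + 2818) = 1/(-3070) = -1/3070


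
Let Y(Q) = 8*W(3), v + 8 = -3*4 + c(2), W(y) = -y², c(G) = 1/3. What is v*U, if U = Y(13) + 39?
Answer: 649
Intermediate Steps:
c(G) = ⅓
v = -59/3 (v = -8 + (-3*4 + ⅓) = -8 + (-12 + ⅓) = -8 - 35/3 = -59/3 ≈ -19.667)
Y(Q) = -72 (Y(Q) = 8*(-1*3²) = 8*(-1*9) = 8*(-9) = -72)
U = -33 (U = -72 + 39 = -33)
v*U = -59/3*(-33) = 649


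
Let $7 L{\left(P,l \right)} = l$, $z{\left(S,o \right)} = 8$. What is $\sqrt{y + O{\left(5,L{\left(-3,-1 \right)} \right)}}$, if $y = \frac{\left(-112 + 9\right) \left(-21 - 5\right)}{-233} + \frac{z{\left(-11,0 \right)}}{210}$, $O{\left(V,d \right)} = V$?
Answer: $\frac{i \sqrt{3863830845}}{24465} \approx 2.5408 i$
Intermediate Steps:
$L{\left(P,l \right)} = \frac{l}{7}$
$y = - \frac{280258}{24465}$ ($y = \frac{\left(-112 + 9\right) \left(-21 - 5\right)}{-233} + \frac{8}{210} = \left(-103\right) \left(-26\right) \left(- \frac{1}{233}\right) + 8 \cdot \frac{1}{210} = 2678 \left(- \frac{1}{233}\right) + \frac{4}{105} = - \frac{2678}{233} + \frac{4}{105} = - \frac{280258}{24465} \approx -11.455$)
$\sqrt{y + O{\left(5,L{\left(-3,-1 \right)} \right)}} = \sqrt{- \frac{280258}{24465} + 5} = \sqrt{- \frac{157933}{24465}} = \frac{i \sqrt{3863830845}}{24465}$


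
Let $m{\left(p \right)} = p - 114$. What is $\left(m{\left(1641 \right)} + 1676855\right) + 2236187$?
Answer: $3914569$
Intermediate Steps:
$m{\left(p \right)} = -114 + p$
$\left(m{\left(1641 \right)} + 1676855\right) + 2236187 = \left(\left(-114 + 1641\right) + 1676855\right) + 2236187 = \left(1527 + 1676855\right) + 2236187 = 1678382 + 2236187 = 3914569$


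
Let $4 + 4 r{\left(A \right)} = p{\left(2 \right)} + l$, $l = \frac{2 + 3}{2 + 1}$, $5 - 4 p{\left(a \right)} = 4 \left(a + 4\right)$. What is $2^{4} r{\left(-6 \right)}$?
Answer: $- \frac{85}{3} \approx -28.333$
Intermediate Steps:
$p{\left(a \right)} = - \frac{11}{4} - a$ ($p{\left(a \right)} = \frac{5}{4} - \frac{4 \left(a + 4\right)}{4} = \frac{5}{4} - \frac{4 \left(4 + a\right)}{4} = \frac{5}{4} - \frac{16 + 4 a}{4} = \frac{5}{4} - \left(4 + a\right) = - \frac{11}{4} - a$)
$l = \frac{5}{3} \approx 1.6667$
$r{\left(A \right)} = - \frac{85}{48}$ ($r{\left(A \right)} = -1 + \frac{\left(- \frac{11}{4} - 2\right) + \frac{5}{3}}{4} = -1 + \frac{- \frac{19}{4} + \frac{5}{3}}{4} = -1 + \frac{1}{4} \left(- \frac{37}{12}\right) = -1 - \frac{37}{48} = - \frac{85}{48}$)
$2^{4} r{\left(-6 \right)} = 2^{4} \left(- \frac{85}{48}\right) = 16 \left(- \frac{85}{48}\right) = - \frac{85}{3}$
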